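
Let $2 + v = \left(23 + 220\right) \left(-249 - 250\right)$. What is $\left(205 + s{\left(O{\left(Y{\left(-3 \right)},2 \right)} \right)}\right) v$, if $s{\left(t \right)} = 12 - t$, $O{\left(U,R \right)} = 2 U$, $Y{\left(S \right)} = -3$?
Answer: $-27040757$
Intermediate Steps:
$v = -121259$ ($v = -2 + \left(23 + 220\right) \left(-249 - 250\right) = -2 + 243 \left(-499\right) = -2 - 121257 = -121259$)
$\left(205 + s{\left(O{\left(Y{\left(-3 \right)},2 \right)} \right)}\right) v = \left(205 + \left(12 - 2 \left(-3\right)\right)\right) \left(-121259\right) = \left(205 + \left(12 - -6\right)\right) \left(-121259\right) = \left(205 + \left(12 + 6\right)\right) \left(-121259\right) = \left(205 + 18\right) \left(-121259\right) = 223 \left(-121259\right) = -27040757$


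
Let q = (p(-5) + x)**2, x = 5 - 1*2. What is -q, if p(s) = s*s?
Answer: -784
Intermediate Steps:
p(s) = s**2
x = 3 (x = 5 - 2 = 3)
q = 784 (q = ((-5)**2 + 3)**2 = (25 + 3)**2 = 28**2 = 784)
-q = -1*784 = -784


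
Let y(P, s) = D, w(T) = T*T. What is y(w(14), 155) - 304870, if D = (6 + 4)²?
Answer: -304770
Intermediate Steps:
w(T) = T²
D = 100 (D = 10² = 100)
y(P, s) = 100
y(w(14), 155) - 304870 = 100 - 304870 = -304770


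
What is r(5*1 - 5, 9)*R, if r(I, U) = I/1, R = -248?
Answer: 0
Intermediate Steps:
r(I, U) = I (r(I, U) = I*1 = I)
r(5*1 - 5, 9)*R = (5*1 - 5)*(-248) = (5 - 5)*(-248) = 0*(-248) = 0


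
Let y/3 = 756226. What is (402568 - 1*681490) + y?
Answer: 1989756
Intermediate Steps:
y = 2268678 (y = 3*756226 = 2268678)
(402568 - 1*681490) + y = (402568 - 1*681490) + 2268678 = (402568 - 681490) + 2268678 = -278922 + 2268678 = 1989756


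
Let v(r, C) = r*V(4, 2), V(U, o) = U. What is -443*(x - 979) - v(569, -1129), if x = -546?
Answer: 673299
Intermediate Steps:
v(r, C) = 4*r (v(r, C) = r*4 = 4*r)
-443*(x - 979) - v(569, -1129) = -443*(-546 - 979) - 4*569 = -443*(-1525) - 1*2276 = 675575 - 2276 = 673299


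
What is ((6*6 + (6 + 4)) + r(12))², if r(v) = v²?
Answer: 36100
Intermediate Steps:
((6*6 + (6 + 4)) + r(12))² = ((6*6 + (6 + 4)) + 12²)² = ((36 + 10) + 144)² = (46 + 144)² = 190² = 36100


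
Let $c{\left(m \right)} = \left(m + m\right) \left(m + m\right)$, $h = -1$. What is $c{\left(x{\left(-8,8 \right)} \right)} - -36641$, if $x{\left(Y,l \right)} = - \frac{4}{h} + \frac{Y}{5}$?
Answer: $\frac{916601}{25} \approx 36664.0$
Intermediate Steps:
$x{\left(Y,l \right)} = 4 + \frac{Y}{5}$ ($x{\left(Y,l \right)} = - \frac{4}{-1} + \frac{Y}{5} = \left(-4\right) \left(-1\right) + Y \frac{1}{5} = 4 + \frac{Y}{5}$)
$c{\left(m \right)} = 4 m^{2}$ ($c{\left(m \right)} = 2 m 2 m = 4 m^{2}$)
$c{\left(x{\left(-8,8 \right)} \right)} - -36641 = 4 \left(4 + \frac{1}{5} \left(-8\right)\right)^{2} - -36641 = 4 \left(4 - \frac{8}{5}\right)^{2} + 36641 = 4 \left(\frac{12}{5}\right)^{2} + 36641 = 4 \cdot \frac{144}{25} + 36641 = \frac{576}{25} + 36641 = \frac{916601}{25}$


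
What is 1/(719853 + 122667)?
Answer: 1/842520 ≈ 1.1869e-6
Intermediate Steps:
1/(719853 + 122667) = 1/842520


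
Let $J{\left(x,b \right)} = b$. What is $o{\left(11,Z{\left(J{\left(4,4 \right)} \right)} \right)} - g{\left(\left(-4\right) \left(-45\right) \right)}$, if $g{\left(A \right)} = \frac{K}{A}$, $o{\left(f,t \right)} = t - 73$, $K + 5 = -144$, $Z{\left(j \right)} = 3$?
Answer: $- \frac{12451}{180} \approx -69.172$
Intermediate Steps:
$K = -149$ ($K = -5 - 144 = -149$)
$o{\left(f,t \right)} = -73 + t$ ($o{\left(f,t \right)} = t - 73 = -73 + t$)
$g{\left(A \right)} = - \frac{149}{A}$
$o{\left(11,Z{\left(J{\left(4,4 \right)} \right)} \right)} - g{\left(\left(-4\right) \left(-45\right) \right)} = \left(-73 + 3\right) - - \frac{149}{\left(-4\right) \left(-45\right)} = -70 - - \frac{149}{180} = -70 + \frac{149}{180} = - \frac{12451}{180}$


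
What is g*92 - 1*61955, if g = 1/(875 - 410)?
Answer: -28808983/465 ≈ -61955.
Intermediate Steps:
g = 1/465 ≈ 0.0021505
g*92 - 1*61955 = (1/465)*92 - 1*61955 = 92/465 - 61955 = -28808983/465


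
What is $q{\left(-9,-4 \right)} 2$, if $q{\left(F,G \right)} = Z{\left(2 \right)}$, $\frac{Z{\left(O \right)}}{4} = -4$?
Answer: $-32$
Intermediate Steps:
$Z{\left(O \right)} = -16$ ($Z{\left(O \right)} = 4 \left(-4\right) = -16$)
$q{\left(F,G \right)} = -16$
$q{\left(-9,-4 \right)} 2 = \left(-16\right) 2 = -32$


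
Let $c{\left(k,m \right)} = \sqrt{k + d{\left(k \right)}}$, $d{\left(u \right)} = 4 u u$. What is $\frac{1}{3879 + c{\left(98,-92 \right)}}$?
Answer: $\frac{1293}{5002709} - \frac{7 \sqrt{786}}{15008127} \approx 0.00024538$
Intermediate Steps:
$d{\left(u \right)} = 4 u^{2}$
$c{\left(k,m \right)} = \sqrt{k + 4 k^{2}}$
$\frac{1}{3879 + c{\left(98,-92 \right)}} = \frac{1}{3879 + \sqrt{98 \left(1 + 4 \cdot 98\right)}} = \frac{1}{3879 + \sqrt{98 \left(1 + 392\right)}} = \frac{1}{3879 + \sqrt{98 \cdot 393}} = \frac{1}{3879 + \sqrt{38514}} = \frac{1}{3879 + 7 \sqrt{786}}$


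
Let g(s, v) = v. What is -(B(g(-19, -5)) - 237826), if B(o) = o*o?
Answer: 237801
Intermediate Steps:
B(o) = o**2
-(B(g(-19, -5)) - 237826) = -((-5)**2 - 237826) = -(25 - 237826) = -1*(-237801) = 237801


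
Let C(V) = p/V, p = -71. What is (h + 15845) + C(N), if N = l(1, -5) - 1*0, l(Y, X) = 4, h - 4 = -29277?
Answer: -53783/4 ≈ -13446.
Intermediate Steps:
h = -29273 (h = 4 - 29277 = -29273)
N = 4 (N = 4 - 1*0 = 4 + 0 = 4)
C(V) = -71/V
(h + 15845) + C(N) = (-29273 + 15845) - 71/4 = -13428 - 71*¼ = -13428 - 71/4 = -53783/4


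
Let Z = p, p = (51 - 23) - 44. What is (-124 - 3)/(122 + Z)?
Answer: -127/106 ≈ -1.1981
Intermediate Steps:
p = -16 (p = 28 - 44 = -16)
Z = -16
(-124 - 3)/(122 + Z) = (-124 - 3)/(122 - 16) = -127/106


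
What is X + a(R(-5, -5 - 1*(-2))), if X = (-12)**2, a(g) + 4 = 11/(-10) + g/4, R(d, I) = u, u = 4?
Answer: 1399/10 ≈ 139.90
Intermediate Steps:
R(d, I) = 4
a(g) = -51/10 + g/4 (a(g) = -4 + (11/(-10) + g/4) = -4 + (11*(-1/10) + g*(1/4)) = -4 + (-11/10 + g/4) = -51/10 + g/4)
X = 144
X + a(R(-5, -5 - 1*(-2))) = 144 + (-51/10 + (1/4)*4) = 144 + (-51/10 + 1) = 144 - 41/10 = 1399/10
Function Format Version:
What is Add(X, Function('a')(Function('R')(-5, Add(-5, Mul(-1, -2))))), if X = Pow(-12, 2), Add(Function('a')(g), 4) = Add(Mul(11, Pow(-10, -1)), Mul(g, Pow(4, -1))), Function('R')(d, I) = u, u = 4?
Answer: Rational(1399, 10) ≈ 139.90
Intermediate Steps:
Function('R')(d, I) = 4
Function('a')(g) = Add(Rational(-51, 10), Mul(Rational(1, 4), g)) (Function('a')(g) = Add(-4, Add(Mul(11, Pow(-10, -1)), Mul(g, Pow(4, -1)))) = Add(-4, Add(Mul(11, Rational(-1, 10)), Mul(g, Rational(1, 4)))) = Add(-4, Add(Rational(-11, 10), Mul(Rational(1, 4), g))) = Add(Rational(-51, 10), Mul(Rational(1, 4), g)))
X = 144
Add(X, Function('a')(Function('R')(-5, Add(-5, Mul(-1, -2))))) = Add(144, Add(Rational(-51, 10), Mul(Rational(1, 4), 4))) = Add(144, Add(Rational(-51, 10), 1)) = Add(144, Rational(-41, 10)) = Rational(1399, 10)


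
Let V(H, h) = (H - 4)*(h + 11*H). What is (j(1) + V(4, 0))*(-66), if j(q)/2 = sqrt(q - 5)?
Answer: -264*I ≈ -264.0*I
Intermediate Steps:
V(H, h) = (-4 + H)*(h + 11*H)
j(q) = 2*sqrt(-5 + q) (j(q) = 2*sqrt(q - 5) = 2*sqrt(-5 + q))
(j(1) + V(4, 0))*(-66) = (2*sqrt(-5 + 1) + (-44*4 - 4*0 + 11*4**2 + 4*0))*(-66) = (2*sqrt(-4) + (-176 + 0 + 11*16 + 0))*(-66) = (2*(2*I) + (-176 + 0 + 176 + 0))*(-66) = (4*I + 0)*(-66) = (4*I)*(-66) = -264*I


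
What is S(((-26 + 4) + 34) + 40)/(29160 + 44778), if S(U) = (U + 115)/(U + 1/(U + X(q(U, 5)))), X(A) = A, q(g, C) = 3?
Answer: 9185/211536618 ≈ 4.3420e-5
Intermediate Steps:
S(U) = (115 + U)/(U + 1/(3 + U)) (S(U) = (U + 115)/(U + 1/(U + 3)) = (115 + U)/(U + 1/(3 + U)))
S(((-26 + 4) + 34) + 40)/(29160 + 44778) = ((345 + (((-26 + 4) + 34) + 40)**2 + 118*(((-26 + 4) + 34) + 40))/(1 + (((-26 + 4) + 34) + 40)**2 + 3*(((-26 + 4) + 34) + 40)))/(29160 + 44778) = ((345 + ((-22 + 34) + 40)**2 + 118*((-22 + 34) + 40))/(1 + ((-22 + 34) + 40)**2 + 3*((-22 + 34) + 40)))/73938 = ((345 + (12 + 40)**2 + 118*(12 + 40))/(1 + (12 + 40)**2 + 3*(12 + 40)))*(1/73938) = ((345 + 52**2 + 118*52)/(1 + 52**2 + 3*52))*(1/73938) = ((345 + 2704 + 6136)/(1 + 2704 + 156))*(1/73938) = (9185/2861)*(1/73938) = 9185/211536618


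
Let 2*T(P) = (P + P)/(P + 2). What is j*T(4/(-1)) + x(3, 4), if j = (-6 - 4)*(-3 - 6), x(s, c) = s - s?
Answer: 180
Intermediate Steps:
T(P) = P/(2 + P) (T(P) = ((P + P)/(P + 2))/2 = ((2*P)/(2 + P))/2 = (2*P/(2 + P))/2 = P/(2 + P))
x(s, c) = 0
j = 90 (j = -10*(-9) = 90)
j*T(4/(-1)) + x(3, 4) = 90*((4/(-1))/(2 + 4/(-1))) + 0 = 90*((4*(-1))/(2 + 4*(-1))) + 0 = 90*(-4/(2 - 4)) + 0 = 90*(-4/(-2)) + 0 = 90*(-4*(-½)) + 0 = 90*2 + 0 = 180 + 0 = 180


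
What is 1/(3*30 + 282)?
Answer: 1/372 ≈ 0.0026882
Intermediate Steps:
1/(3*30 + 282) = 1/(90 + 282) = 1/372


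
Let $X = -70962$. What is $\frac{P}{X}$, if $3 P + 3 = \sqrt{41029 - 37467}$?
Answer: $\frac{1}{70962} - \frac{\sqrt{3562}}{212886} \approx -0.00026626$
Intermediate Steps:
$P = -1 + \frac{\sqrt{3562}}{3}$ ($P = -1 + \frac{\sqrt{41029 - 37467}}{3} = -1 + \frac{\sqrt{3562}}{3} \approx 18.894$)
$\frac{P}{X} = \frac{-1 + \frac{\sqrt{3562}}{3}}{-70962} = \left(-1 + \frac{\sqrt{3562}}{3}\right) \left(- \frac{1}{70962}\right) = \frac{1}{70962} - \frac{\sqrt{3562}}{212886}$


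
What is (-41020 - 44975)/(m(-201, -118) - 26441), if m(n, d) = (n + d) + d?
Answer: 85995/26878 ≈ 3.1995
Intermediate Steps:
m(n, d) = n + 2*d (m(n, d) = (d + n) + d = n + 2*d)
(-41020 - 44975)/(m(-201, -118) - 26441) = (-41020 - 44975)/((-201 + 2*(-118)) - 26441) = -85995/((-201 - 236) - 26441) = -85995/(-437 - 26441) = -85995/(-26878) = -85995*(-1/26878) = 85995/26878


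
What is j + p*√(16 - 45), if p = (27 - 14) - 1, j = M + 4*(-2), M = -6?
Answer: -14 + 12*I*√29 ≈ -14.0 + 64.622*I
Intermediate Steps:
j = -14 (j = -6 + 4*(-2) = -6 - 8 = -14)
p = 12 (p = 13 - 1 = 12)
j + p*√(16 - 45) = -14 + 12*√(16 - 45) = -14 + 12*√(-29) = -14 + 12*(I*√29) = -14 + 12*I*√29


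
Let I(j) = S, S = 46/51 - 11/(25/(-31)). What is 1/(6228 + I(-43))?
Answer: 1275/7959241 ≈ 0.00016019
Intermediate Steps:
S = 18541/1275 (S = 46*(1/51) - 11/(25*(-1/31)) = 46/51 - 11/(-25/31) = 46/51 - 11*(-31/25) = 46/51 + 341/25 = 18541/1275 ≈ 14.542)
I(j) = 18541/1275
1/(6228 + I(-43)) = 1/(6228 + 18541/1275) = 1/(7959241/1275) = 1275/7959241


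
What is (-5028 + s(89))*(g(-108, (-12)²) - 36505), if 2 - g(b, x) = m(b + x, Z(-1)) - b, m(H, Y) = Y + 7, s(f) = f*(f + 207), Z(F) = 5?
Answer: -780655868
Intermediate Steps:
s(f) = f*(207 + f)
m(H, Y) = 7 + Y
g(b, x) = -10 + b (g(b, x) = 2 - ((7 + 5) - b) = 2 - (12 - b) = 2 + (-12 + b) = -10 + b)
(-5028 + s(89))*(g(-108, (-12)²) - 36505) = (-5028 + 89*(207 + 89))*((-10 - 108) - 36505) = (-5028 + 89*296)*(-118 - 36505) = (-5028 + 26344)*(-36623) = 21316*(-36623) = -780655868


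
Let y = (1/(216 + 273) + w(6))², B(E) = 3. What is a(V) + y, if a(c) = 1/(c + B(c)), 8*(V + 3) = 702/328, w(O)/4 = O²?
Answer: 193418460199/9325719 ≈ 20740.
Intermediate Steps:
w(O) = 4*O²
V = -3585/1312 (V = -3 + (702/328)/8 = -3 + (702*(1/328))/8 = -3 + (⅛)*(351/164) = -3 + 351/1312 = -3585/1312 ≈ -2.7325)
a(c) = 1/(3 + c) (a(c) = 1/(c + 3) = 1/(3 + c))
y = 4958553889/239121 (y = (1/(216 + 273) + 4*6²)² = (1/489 + 4*36)² = (1/489 + 144)² = (70417/489)² = 4958553889/239121 ≈ 20737.)
a(V) + y = 1/(3 - 3585/1312) + 4958553889/239121 = 1/(351/1312) + 4958553889/239121 = 1312/351 + 4958553889/239121 = 193418460199/9325719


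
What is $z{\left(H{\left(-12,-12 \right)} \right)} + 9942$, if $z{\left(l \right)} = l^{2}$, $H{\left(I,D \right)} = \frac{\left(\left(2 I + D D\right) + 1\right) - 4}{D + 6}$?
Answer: $\frac{41289}{4} \approx 10322.0$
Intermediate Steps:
$H{\left(I,D \right)} = \frac{-3 + D^{2} + 2 I}{6 + D}$ ($H{\left(I,D \right)} = \frac{\left(\left(2 I + D^{2}\right) + 1\right) - 4}{6 + D} = \frac{\left(\left(D^{2} + 2 I\right) + 1\right) - 4}{6 + D} = \frac{\left(1 + D^{2} + 2 I\right) - 4}{6 + D} = \frac{-3 + D^{2} + 2 I}{6 + D}$)
$z{\left(H{\left(-12,-12 \right)} \right)} + 9942 = \left(\frac{-3 + \left(-12\right)^{2} + 2 \left(-12\right)}{6 - 12}\right)^{2} + 9942 = \left(\frac{-3 + 144 - 24}{-6}\right)^{2} + 9942 = \left(\left(- \frac{1}{6}\right) 117\right)^{2} + 9942 = \left(- \frac{39}{2}\right)^{2} + 9942 = \frac{1521}{4} + 9942 = \frac{41289}{4}$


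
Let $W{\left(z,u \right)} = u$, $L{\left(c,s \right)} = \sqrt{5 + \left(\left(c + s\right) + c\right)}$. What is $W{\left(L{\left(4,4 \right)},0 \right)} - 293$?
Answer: $-293$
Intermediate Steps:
$L{\left(c,s \right)} = \sqrt{5 + s + 2 c}$ ($L{\left(c,s \right)} = \sqrt{5 + \left(s + 2 c\right)} = \sqrt{5 + s + 2 c}$)
$W{\left(L{\left(4,4 \right)},0 \right)} - 293 = 0 - 293 = -293$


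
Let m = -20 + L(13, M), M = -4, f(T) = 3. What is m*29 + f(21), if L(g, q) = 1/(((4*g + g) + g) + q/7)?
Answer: -312531/542 ≈ -576.63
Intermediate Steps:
L(g, q) = 1/(6*g + q/7) (L(g, q) = 1/((5*g + g) + q*(⅐)) = 1/(6*g + q/7))
m = -10833/542 (m = -20 + 7/(-4 + 42*13) = -20 + 7/(-4 + 546) = -20 + 7/542 = -10833/542 ≈ -19.987)
m*29 + f(21) = -10833/542*29 + 3 = -314157/542 + 3 = -312531/542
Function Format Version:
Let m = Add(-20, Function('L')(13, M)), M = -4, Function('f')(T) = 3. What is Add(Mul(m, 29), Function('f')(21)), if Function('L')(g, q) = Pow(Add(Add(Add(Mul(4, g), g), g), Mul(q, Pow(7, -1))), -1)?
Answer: Rational(-312531, 542) ≈ -576.63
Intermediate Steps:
Function('L')(g, q) = Pow(Add(Mul(6, g), Mul(Rational(1, 7), q)), -1) (Function('L')(g, q) = Pow(Add(Add(Mul(5, g), g), Mul(q, Rational(1, 7))), -1) = Pow(Add(Mul(6, g), Mul(Rational(1, 7), q)), -1))
m = Rational(-10833, 542) (m = Add(-20, Mul(7, Pow(Add(-4, Mul(42, 13)), -1))) = Add(-20, Mul(7, Pow(Add(-4, 546), -1))) = Add(-20, Mul(7, Pow(542, -1))) = Add(-20, Mul(7, Rational(1, 542))) = Add(-20, Rational(7, 542)) = Rational(-10833, 542) ≈ -19.987)
Add(Mul(m, 29), Function('f')(21)) = Add(Mul(Rational(-10833, 542), 29), 3) = Add(Rational(-314157, 542), 3) = Rational(-312531, 542)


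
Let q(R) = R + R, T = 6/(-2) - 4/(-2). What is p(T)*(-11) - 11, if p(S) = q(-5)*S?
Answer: -121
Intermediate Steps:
T = -1 (T = 6*(-½) - 4*(-½) = -3 + 2 = -1)
q(R) = 2*R
p(S) = -10*S (p(S) = (2*(-5))*S = -10*S)
p(T)*(-11) - 11 = -10*(-1)*(-11) - 11 = 10*(-11) - 11 = -110 - 11 = -121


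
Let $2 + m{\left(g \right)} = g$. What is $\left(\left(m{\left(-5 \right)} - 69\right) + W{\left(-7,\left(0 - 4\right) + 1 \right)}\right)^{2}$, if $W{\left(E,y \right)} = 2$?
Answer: $5476$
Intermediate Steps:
$m{\left(g \right)} = -2 + g$
$\left(\left(m{\left(-5 \right)} - 69\right) + W{\left(-7,\left(0 - 4\right) + 1 \right)}\right)^{2} = \left(\left(\left(-2 - 5\right) - 69\right) + 2\right)^{2} = \left(\left(-7 - 69\right) + 2\right)^{2} = \left(-76 + 2\right)^{2} = \left(-74\right)^{2} = 5476$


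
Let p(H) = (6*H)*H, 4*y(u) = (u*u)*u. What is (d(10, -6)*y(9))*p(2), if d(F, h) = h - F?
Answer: -69984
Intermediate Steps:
y(u) = u**3/4 (y(u) = ((u*u)*u)/4 = (u**2*u)/4 = u**3/4)
p(H) = 6*H**2
(d(10, -6)*y(9))*p(2) = ((-6 - 1*10)*((1/4)*9**3))*(6*2**2) = ((-6 - 10)*((1/4)*729))*(6*4) = -16*729/4*24 = -2916*24 = -69984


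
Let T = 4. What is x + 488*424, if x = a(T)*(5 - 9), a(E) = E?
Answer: 206896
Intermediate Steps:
x = -16 (x = 4*(5 - 9) = 4*(-4) = -16)
x + 488*424 = -16 + 488*424 = -16 + 206912 = 206896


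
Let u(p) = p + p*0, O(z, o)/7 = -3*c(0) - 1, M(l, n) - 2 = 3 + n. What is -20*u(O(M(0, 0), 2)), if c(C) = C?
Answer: 140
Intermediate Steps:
M(l, n) = 5 + n (M(l, n) = 2 + (3 + n) = 5 + n)
O(z, o) = -7 (O(z, o) = 7*(-3*0 - 1) = 7*(0 - 1) = 7*(-1) = -7)
u(p) = p (u(p) = p + 0 = p)
-20*u(O(M(0, 0), 2)) = -20*(-7) = 140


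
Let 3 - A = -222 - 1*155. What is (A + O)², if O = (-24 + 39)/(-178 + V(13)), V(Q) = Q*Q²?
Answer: 65405505025/452929 ≈ 1.4441e+5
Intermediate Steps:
A = 380 (A = 3 - (-222 - 1*155) = 3 - (-222 - 155) = 3 - 1*(-377) = 3 + 377 = 380)
V(Q) = Q³
O = 5/673 (O = (-24 + 39)/(-178 + 13³) = 15/(-178 + 2197) = 15/2019 = 15*(1/2019) = 5/673 ≈ 0.0074294)
(A + O)² = (380 + 5/673)² = (255745/673)² = 65405505025/452929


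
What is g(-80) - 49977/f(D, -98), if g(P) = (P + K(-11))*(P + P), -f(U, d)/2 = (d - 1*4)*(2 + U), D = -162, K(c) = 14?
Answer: 114909459/10880 ≈ 10562.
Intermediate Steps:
f(U, d) = -2*(-4 + d)*(2 + U) (f(U, d) = -2*(d - 1*4)*(2 + U) = -2*(d - 4)*(2 + U) = -2*(-4 + d)*(2 + U))
g(P) = 2*P*(14 + P) (g(P) = (P + 14)*(P + P) = (14 + P)*(2*P) = 2*P*(14 + P))
g(-80) - 49977/f(D, -98) = 2*(-80)*(14 - 80) - 49977/(16 - 4*(-98) + 8*(-162) - 2*(-162)*(-98)) = 2*(-80)*(-66) - 49977/(16 + 392 - 1296 - 31752) = 10560 - 49977/(-32640) = 10560 - 49977*(-1/32640) = 10560 + 16659/10880 = 114909459/10880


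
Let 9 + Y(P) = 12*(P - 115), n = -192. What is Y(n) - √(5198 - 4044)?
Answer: -3693 - √1154 ≈ -3727.0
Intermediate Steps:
Y(P) = -1389 + 12*P (Y(P) = -9 + 12*(P - 115) = -9 + 12*(-115 + P) = -9 + (-1380 + 12*P) = -1389 + 12*P)
Y(n) - √(5198 - 4044) = (-1389 + 12*(-192)) - √(5198 - 4044) = (-1389 - 2304) - √1154 = -3693 - √1154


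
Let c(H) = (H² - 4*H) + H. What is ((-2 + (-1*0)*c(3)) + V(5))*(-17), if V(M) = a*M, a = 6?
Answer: -476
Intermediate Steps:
c(H) = H² - 3*H
V(M) = 6*M
((-2 + (-1*0)*c(3)) + V(5))*(-17) = ((-2 + (-1*0)*(3*(-3 + 3))) + 6*5)*(-17) = ((-2 + 0*(3*0)) + 30)*(-17) = ((-2 + 0*0) + 30)*(-17) = ((-2 + 0) + 30)*(-17) = (-2 + 30)*(-17) = 28*(-17) = -476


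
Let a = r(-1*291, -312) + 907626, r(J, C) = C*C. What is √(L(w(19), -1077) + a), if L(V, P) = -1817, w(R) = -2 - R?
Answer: √1003153 ≈ 1001.6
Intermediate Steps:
r(J, C) = C²
a = 1004970 (a = (-312)² + 907626 = 97344 + 907626 = 1004970)
√(L(w(19), -1077) + a) = √(-1817 + 1004970) = √1003153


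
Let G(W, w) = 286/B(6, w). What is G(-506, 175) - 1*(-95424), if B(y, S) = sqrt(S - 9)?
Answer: 95424 + 143*sqrt(166)/83 ≈ 95446.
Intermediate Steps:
B(y, S) = sqrt(-9 + S)
G(W, w) = 286/sqrt(-9 + w) (G(W, w) = 286/(sqrt(-9 + w)) = 286/sqrt(-9 + w))
G(-506, 175) - 1*(-95424) = 286/sqrt(-9 + 175) - 1*(-95424) = 286/sqrt(166) + 95424 = 286*(sqrt(166)/166) + 95424 = 143*sqrt(166)/83 + 95424 = 95424 + 143*sqrt(166)/83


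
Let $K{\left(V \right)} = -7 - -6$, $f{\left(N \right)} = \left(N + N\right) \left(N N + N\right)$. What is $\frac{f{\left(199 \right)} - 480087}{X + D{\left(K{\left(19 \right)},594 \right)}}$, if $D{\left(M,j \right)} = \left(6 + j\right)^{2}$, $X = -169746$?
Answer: $\frac{15360313}{190254} \approx 80.736$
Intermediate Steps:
$f{\left(N \right)} = 2 N \left(N + N^{2}\right)$ ($f{\left(N \right)} = 2 N \left(N^{2} + N\right) = 2 N \left(N + N^{2}\right)$)
$K{\left(V \right)} = -1$ ($K{\left(V \right)} = -7 + 6 = -1$)
$\frac{f{\left(199 \right)} - 480087}{X + D{\left(K{\left(19 \right)},594 \right)}} = \frac{2 \cdot 199^{2} \left(1 + 199\right) - 480087}{-169746 + \left(6 + 594\right)^{2}} = \frac{2 \cdot 39601 \cdot 200 - 480087}{-169746 + 600^{2}} = \frac{15840400 - 480087}{-169746 + 360000} = \frac{15360313}{190254}$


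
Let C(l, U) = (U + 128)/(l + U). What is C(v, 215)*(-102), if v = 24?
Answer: -34986/239 ≈ -146.39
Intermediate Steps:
C(l, U) = (128 + U)/(U + l)
C(v, 215)*(-102) = ((128 + 215)/(215 + 24))*(-102) = (343/239)*(-102) = -34986/239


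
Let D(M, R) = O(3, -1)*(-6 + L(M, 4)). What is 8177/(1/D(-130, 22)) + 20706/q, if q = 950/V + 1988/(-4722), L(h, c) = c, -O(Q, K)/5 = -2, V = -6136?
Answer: -832121202068/4171067 ≈ -1.9950e+5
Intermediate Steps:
O(Q, K) = 10 (O(Q, K) = -5*(-2) = 10)
D(M, R) = -20 (D(M, R) = 10*(-6 + 4) = 10*(-2) = -20)
q = -4171067/7243548 (q = 950/(-6136) + 1988/(-4722) = 950*(-1/6136) + 1988*(-1/4722) = -475/3068 - 994/2361 = -4171067/7243548 ≈ -0.57583)
8177/(1/D(-130, 22)) + 20706/q = 8177/(1/(-20)) + 20706/(-4171067/7243548) = 8177/(-1/20) + 20706*(-7243548/4171067) = 8177*(-20) - 149984904888/4171067 = -163540 - 149984904888/4171067 = -832121202068/4171067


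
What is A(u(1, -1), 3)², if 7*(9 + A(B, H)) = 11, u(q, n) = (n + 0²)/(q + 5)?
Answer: 2704/49 ≈ 55.184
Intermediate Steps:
u(q, n) = n/(5 + q) (u(q, n) = (n + 0)/(5 + q) = n/(5 + q))
A(B, H) = -52/7 (A(B, H) = -9 + (⅐)*11 = -9 + 11/7 = -52/7)
A(u(1, -1), 3)² = (-52/7)² = 2704/49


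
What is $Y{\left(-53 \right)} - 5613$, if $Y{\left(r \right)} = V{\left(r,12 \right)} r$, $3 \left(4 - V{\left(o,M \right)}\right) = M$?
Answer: $-5613$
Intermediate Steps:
$V{\left(o,M \right)} = 4 - \frac{M}{3}$
$Y{\left(r \right)} = 0$ ($Y{\left(r \right)} = \left(4 - 4\right) r = 0 r = 0$)
$Y{\left(-53 \right)} - 5613 = 0 - 5613 = -5613$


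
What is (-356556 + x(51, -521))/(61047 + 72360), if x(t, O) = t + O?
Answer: -357026/133407 ≈ -2.6762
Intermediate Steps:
x(t, O) = O + t
(-356556 + x(51, -521))/(61047 + 72360) = (-356556 + (-521 + 51))/(61047 + 72360) = (-356556 - 470)/133407 = -357026*1/133407 = -357026/133407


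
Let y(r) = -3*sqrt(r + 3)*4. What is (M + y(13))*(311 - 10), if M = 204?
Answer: 46956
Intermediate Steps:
y(r) = -12*sqrt(3 + r) (y(r) = -3*sqrt(3 + r)*4 = -12*sqrt(3 + r))
(M + y(13))*(311 - 10) = (204 - 12*sqrt(3 + 13))*(311 - 10) = (204 - 12*sqrt(16))*301 = (204 - 12*4)*301 = (204 - 48)*301 = 156*301 = 46956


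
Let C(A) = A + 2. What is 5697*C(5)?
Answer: 39879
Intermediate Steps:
C(A) = 2 + A
5697*C(5) = 5697*(2 + 5) = 5697*7 = 39879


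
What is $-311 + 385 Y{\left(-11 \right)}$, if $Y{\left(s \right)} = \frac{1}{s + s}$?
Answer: $- \frac{657}{2} \approx -328.5$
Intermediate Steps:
$Y{\left(s \right)} = \frac{1}{2 s}$
$-311 + 385 Y{\left(-11 \right)} = -311 + 385 \frac{1}{2 \left(-11\right)} = -311 + 385 \cdot \frac{1}{2} \left(- \frac{1}{11}\right) = -311 + 385 \left(- \frac{1}{22}\right) = -311 - \frac{35}{2} = - \frac{657}{2}$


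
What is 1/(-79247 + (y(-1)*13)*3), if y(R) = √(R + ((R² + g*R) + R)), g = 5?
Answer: -79247/6280096135 - 39*I*√6/6280096135 ≈ -1.2619e-5 - 1.5212e-8*I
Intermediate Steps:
y(R) = √(R² + 7*R) (y(R) = √(R + ((R² + 5*R) + R)) = √(R + (R² + 6*R)) = √(R² + 7*R))
1/(-79247 + (y(-1)*13)*3) = 1/(-79247 + (√(-(7 - 1))*13)*3) = 1/(-79247 + (√(-1*6)*13)*3) = 1/(-79247 + (√(-6)*13)*3) = 1/(-79247 + ((I*√6)*13)*3) = 1/(-79247 + (13*I*√6)*3) = 1/(-79247 + 39*I*√6)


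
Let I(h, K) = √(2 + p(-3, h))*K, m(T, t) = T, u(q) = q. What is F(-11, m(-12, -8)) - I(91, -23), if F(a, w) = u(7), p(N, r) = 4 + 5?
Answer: 7 + 23*√11 ≈ 83.282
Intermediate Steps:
p(N, r) = 9
I(h, K) = K*√11 (I(h, K) = √(2 + 9)*K = √11*K = K*√11)
F(a, w) = 7
F(-11, m(-12, -8)) - I(91, -23) = 7 - (-23)*√11 = 7 + 23*√11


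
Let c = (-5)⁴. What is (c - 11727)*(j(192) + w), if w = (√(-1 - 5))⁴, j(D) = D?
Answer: -2531256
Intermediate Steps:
c = 625
w = 36 (w = (√(-6))⁴ = (I*√6)⁴ = 36)
(c - 11727)*(j(192) + w) = (625 - 11727)*(192 + 36) = -11102*228 = -2531256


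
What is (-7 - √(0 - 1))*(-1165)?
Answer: 8155 + 1165*I ≈ 8155.0 + 1165.0*I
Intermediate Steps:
(-7 - √(0 - 1))*(-1165) = (-7 - √(-1))*(-1165) = (-7 - I)*(-1165) = 8155 + 1165*I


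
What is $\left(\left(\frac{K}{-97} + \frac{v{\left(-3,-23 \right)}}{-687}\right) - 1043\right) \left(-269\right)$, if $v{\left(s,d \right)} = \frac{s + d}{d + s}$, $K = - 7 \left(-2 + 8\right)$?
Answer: $\frac{18688968680}{66639} \approx 2.8045 \cdot 10^{5}$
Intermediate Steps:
$K = -42$ ($K = \left(-7\right) 6 = -42$)
$v{\left(s,d \right)} = 1$ ($v{\left(s,d \right)} = \frac{d + s}{d + s} = 1$)
$\left(\left(\frac{K}{-97} + \frac{v{\left(-3,-23 \right)}}{-687}\right) - 1043\right) \left(-269\right) = \left(\left(- \frac{42}{-97} + 1 \frac{1}{-687}\right) - 1043\right) \left(-269\right) = \left(\left(\left(-42\right) \left(- \frac{1}{97}\right) + 1 \left(- \frac{1}{687}\right)\right) - 1043\right) \left(-269\right) = \left(\left(\frac{42}{97} - \frac{1}{687}\right) - 1043\right) \left(-269\right) = \left(\frac{28757}{66639} - 1043\right) \left(-269\right) = \left(- \frac{69475720}{66639}\right) \left(-269\right) = \frac{18688968680}{66639}$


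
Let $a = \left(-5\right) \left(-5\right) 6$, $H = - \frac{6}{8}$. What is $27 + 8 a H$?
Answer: $-873$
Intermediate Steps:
$H = - \frac{3}{4}$ ($H = \left(-6\right) \frac{1}{8} = - \frac{3}{4} \approx -0.75$)
$a = 150$ ($a = 25 \cdot 6 = 150$)
$27 + 8 a H = 27 + 8 \cdot 150 \left(- \frac{3}{4}\right) = 27 + 1200 \left(- \frac{3}{4}\right) = 27 - 900 = -873$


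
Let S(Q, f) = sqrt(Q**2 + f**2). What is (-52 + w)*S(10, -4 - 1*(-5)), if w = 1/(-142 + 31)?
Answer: -5773*sqrt(101)/111 ≈ -522.68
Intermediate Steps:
w = -1/111 (w = 1/(-111) = -1/111 ≈ -0.0090090)
(-52 + w)*S(10, -4 - 1*(-5)) = (-52 - 1/111)*sqrt(10**2 + (-4 - 1*(-5))**2) = -5773*sqrt(100 + (-4 + 5)**2)/111 = -5773*sqrt(100 + 1**2)/111 = -5773*sqrt(100 + 1)/111 = -5773*sqrt(101)/111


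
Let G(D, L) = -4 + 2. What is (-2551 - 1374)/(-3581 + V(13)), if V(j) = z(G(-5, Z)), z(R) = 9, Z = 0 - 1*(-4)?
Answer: 3925/3572 ≈ 1.0988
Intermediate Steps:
Z = 4 (Z = 0 + 4 = 4)
G(D, L) = -2
V(j) = 9
(-2551 - 1374)/(-3581 + V(13)) = (-2551 - 1374)/(-3581 + 9) = -3925/(-3572) = -3925*(-1/3572) = 3925/3572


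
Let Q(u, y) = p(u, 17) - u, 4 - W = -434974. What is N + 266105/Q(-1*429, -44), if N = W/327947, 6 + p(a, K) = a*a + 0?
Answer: 23929445461/8642059344 ≈ 2.7690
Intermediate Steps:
W = 434978 (W = 4 - 1*(-434974) = 4 + 434974 = 434978)
p(a, K) = -6 + a² (p(a, K) = -6 + (a*a + 0) = -6 + (a² + 0) = -6 + a²)
Q(u, y) = -6 + u² - u (Q(u, y) = (-6 + u²) - u = -6 + u² - u)
N = 434978/327947 ≈ 1.3264
N + 266105/Q(-1*429, -44) = 434978/327947 + 266105/(-6 + (-1*429)² - (-1)*429) = 434978/327947 + 266105/(-6 + (-429)² - 1*(-429)) = 434978/327947 + 266105/(-6 + 184041 + 429) = 434978/327947 + 266105/184464 = 434978/327947 + 266105*(1/184464) = 434978/327947 + 38015/26352 = 23929445461/8642059344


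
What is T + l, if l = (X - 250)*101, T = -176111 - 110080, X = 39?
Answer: -307502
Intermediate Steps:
T = -286191
l = -21311 (l = (39 - 250)*101 = -211*101 = -21311)
T + l = -286191 - 21311 = -307502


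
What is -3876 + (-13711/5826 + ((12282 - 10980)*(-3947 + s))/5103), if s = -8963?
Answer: -3384633887/471906 ≈ -7172.3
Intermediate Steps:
-3876 + (-13711/5826 + ((12282 - 10980)*(-3947 + s))/5103) = -3876 + (-13711/5826 + ((12282 - 10980)*(-3947 - 8963))/5103) = -3876 + (-13711*1/5826 + (1302*(-12910))*(1/5103)) = -3876 + (-13711/5826 - 16808820*1/5103) = -3876 + (-13711/5826 - 800420/243) = -3876 - 1555526231/471906 = -3384633887/471906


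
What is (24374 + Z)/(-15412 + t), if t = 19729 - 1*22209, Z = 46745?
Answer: -71119/17892 ≈ -3.9749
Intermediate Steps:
t = -2480 (t = 19729 - 22209 = -2480)
(24374 + Z)/(-15412 + t) = (24374 + 46745)/(-15412 - 2480) = 71119/(-17892) = 71119*(-1/17892) = -71119/17892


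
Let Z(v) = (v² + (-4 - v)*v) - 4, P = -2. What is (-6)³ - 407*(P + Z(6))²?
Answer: -366516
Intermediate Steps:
Z(v) = -4 + v² + v*(-4 - v) (Z(v) = (v² + v*(-4 - v)) - 4 = -4 + v² + v*(-4 - v))
(-6)³ - 407*(P + Z(6))² = (-6)³ - 407*(-2 + (-4 - 4*6))² = -216 - 407*(-2 + (-4 - 24))² = -216 - 407*(-2 - 28)² = -216 - 407*(-30)² = -216 - 407*900 = -216 - 366300 = -366516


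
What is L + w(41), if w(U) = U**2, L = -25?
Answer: 1656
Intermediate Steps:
L + w(41) = -25 + 41**2 = -25 + 1681 = 1656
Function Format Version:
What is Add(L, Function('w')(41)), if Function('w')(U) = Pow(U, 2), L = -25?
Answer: 1656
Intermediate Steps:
Add(L, Function('w')(41)) = Add(-25, Pow(41, 2)) = Add(-25, 1681) = 1656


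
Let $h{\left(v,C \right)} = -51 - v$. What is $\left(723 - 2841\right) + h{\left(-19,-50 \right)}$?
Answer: $-2150$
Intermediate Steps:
$\left(723 - 2841\right) + h{\left(-19,-50 \right)} = \left(723 - 2841\right) - 32 = -2118 + \left(-51 + 19\right) = -2118 - 32 = -2150$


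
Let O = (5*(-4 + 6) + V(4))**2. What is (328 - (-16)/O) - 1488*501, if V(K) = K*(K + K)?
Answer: -328615556/441 ≈ -7.4516e+5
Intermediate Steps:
V(K) = 2*K**2 (V(K) = K*(2*K) = 2*K**2)
O = 1764 (O = (5*(-4 + 6) + 2*4**2)**2 = (5*2 + 2*16)**2 = (10 + 32)**2 = 42**2 = 1764)
(328 - (-16)/O) - 1488*501 = (328 - (-16)/1764) - 1488*501 = (328 - (-16)/1764) - 745488 = (328 - 1*(-4/441)) - 745488 = (328 + 4/441) - 745488 = 144652/441 - 745488 = -328615556/441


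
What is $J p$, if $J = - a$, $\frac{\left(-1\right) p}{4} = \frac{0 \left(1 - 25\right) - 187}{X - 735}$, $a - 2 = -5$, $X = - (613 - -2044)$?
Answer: $- \frac{561}{848} \approx -0.66156$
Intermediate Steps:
$X = -2657$ ($X = - (613 + 2044) = \left(-1\right) 2657 = -2657$)
$a = -3$ ($a = 2 - 5 = -3$)
$p = - \frac{187}{848}$ ($p = - 4 \frac{0 \left(1 - 25\right) - 187}{-2657 - 735} = - 4 \frac{0 \left(-24\right) - 187}{-2657 - 735} = - 4 \frac{0 - 187}{-3392} = - 4 \left(\left(-187\right) \left(- \frac{1}{3392}\right)\right) = \left(-4\right) \frac{187}{3392} = - \frac{187}{848} \approx -0.22052$)
$J = 3$ ($J = \left(-1\right) \left(-3\right) = 3$)
$J p = 3 \left(- \frac{187}{848}\right) = - \frac{561}{848}$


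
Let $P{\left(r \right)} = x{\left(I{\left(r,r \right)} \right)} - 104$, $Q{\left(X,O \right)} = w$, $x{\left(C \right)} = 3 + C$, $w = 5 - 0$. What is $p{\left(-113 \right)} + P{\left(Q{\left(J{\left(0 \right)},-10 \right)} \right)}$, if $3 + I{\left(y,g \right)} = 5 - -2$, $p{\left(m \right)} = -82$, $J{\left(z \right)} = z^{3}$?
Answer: $-179$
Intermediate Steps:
$w = 5$ ($w = 5 + 0 = 5$)
$I{\left(y,g \right)} = 4$ ($I{\left(y,g \right)} = -3 + \left(5 - -2\right) = -3 + \left(5 + 2\right) = -3 + 7 = 4$)
$Q{\left(X,O \right)} = 5$
$P{\left(r \right)} = -97$ ($P{\left(r \right)} = \left(3 + 4\right) - 104 = 7 - 104 = -97$)
$p{\left(-113 \right)} + P{\left(Q{\left(J{\left(0 \right)},-10 \right)} \right)} = -82 - 97 = -179$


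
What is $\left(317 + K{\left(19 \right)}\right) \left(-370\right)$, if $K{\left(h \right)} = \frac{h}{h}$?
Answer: $-117660$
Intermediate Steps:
$K{\left(h \right)} = 1$
$\left(317 + K{\left(19 \right)}\right) \left(-370\right) = \left(317 + 1\right) \left(-370\right) = 318 \left(-370\right) = -117660$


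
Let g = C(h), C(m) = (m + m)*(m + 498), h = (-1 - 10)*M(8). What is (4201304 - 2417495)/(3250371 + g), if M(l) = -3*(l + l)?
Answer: 594603/1444609 ≈ 0.41160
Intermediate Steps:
M(l) = -6*l
h = 528 (h = (-1 - 10)*(-6*8) = -11*(-48) = 528)
C(m) = 2*m*(498 + m) (C(m) = (2*m)*(498 + m) = 2*m*(498 + m))
g = 1083456 (g = 2*528*(498 + 528) = 2*528*1026 = 1083456)
(4201304 - 2417495)/(3250371 + g) = (4201304 - 2417495)/(3250371 + 1083456) = 1783809/4333827 = 1783809*(1/4333827) = 594603/1444609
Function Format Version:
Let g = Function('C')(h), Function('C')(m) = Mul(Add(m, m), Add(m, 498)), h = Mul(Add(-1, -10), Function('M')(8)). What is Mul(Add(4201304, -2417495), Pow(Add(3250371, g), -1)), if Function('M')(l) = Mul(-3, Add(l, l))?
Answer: Rational(594603, 1444609) ≈ 0.41160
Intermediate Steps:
Function('M')(l) = Mul(-6, l) (Function('M')(l) = Mul(-3, Mul(2, l)) = Mul(-6, l))
h = 528 (h = Mul(Add(-1, -10), Mul(-6, 8)) = Mul(-11, -48) = 528)
Function('C')(m) = Mul(2, m, Add(498, m)) (Function('C')(m) = Mul(Mul(2, m), Add(498, m)) = Mul(2, m, Add(498, m)))
g = 1083456 (g = Mul(2, 528, Add(498, 528)) = Mul(2, 528, 1026) = 1083456)
Mul(Add(4201304, -2417495), Pow(Add(3250371, g), -1)) = Mul(Add(4201304, -2417495), Pow(Add(3250371, 1083456), -1)) = Mul(1783809, Pow(4333827, -1)) = Mul(1783809, Rational(1, 4333827)) = Rational(594603, 1444609)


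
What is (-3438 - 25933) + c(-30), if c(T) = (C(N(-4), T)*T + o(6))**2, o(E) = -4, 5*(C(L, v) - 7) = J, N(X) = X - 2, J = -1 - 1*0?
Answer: 13893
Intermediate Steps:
J = -1 (J = -1 + 0 = -1)
N(X) = -2 + X
C(L, v) = 34/5 (C(L, v) = 7 + (1/5)*(-1) = 7 - 1/5 = 34/5)
c(T) = (-4 + 34*T/5)**2 (c(T) = (34*T/5 - 4)**2 = (-4 + 34*T/5)**2)
(-3438 - 25933) + c(-30) = (-3438 - 25933) + 4*(-10 + 17*(-30))**2/25 = -29371 + 4*(-10 - 510)**2/25 = -29371 + (4/25)*(-520)**2 = -29371 + (4/25)*270400 = -29371 + 43264 = 13893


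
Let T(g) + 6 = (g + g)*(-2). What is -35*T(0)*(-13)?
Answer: -2730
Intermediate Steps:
T(g) = -6 - 4*g (T(g) = -6 + (g + g)*(-2) = -6 + (2*g)*(-2) = -6 - 4*g)
-35*T(0)*(-13) = -35*(-6 - 4*0)*(-13) = -35*(-6 + 0)*(-13) = -35*(-6)*(-13) = 210*(-13) = -2730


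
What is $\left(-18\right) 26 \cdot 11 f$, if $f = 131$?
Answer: $-674388$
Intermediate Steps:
$\left(-18\right) 26 \cdot 11 f = \left(-18\right) 26 \cdot 11 \cdot 131 = \left(-468\right) 11 \cdot 131 = \left(-5148\right) 131 = -674388$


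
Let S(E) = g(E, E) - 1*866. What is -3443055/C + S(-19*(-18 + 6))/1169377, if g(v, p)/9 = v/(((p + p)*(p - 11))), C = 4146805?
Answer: -349788408452033/420908684294098 ≈ -0.83103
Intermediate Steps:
g(v, p) = 9*v/(2*p*(-11 + p)) (g(v, p) = 9*(v/(((p + p)*(p - 11)))) = 9*(v/(((2*p)*(-11 + p)))) = 9*(v/((2*p*(-11 + p)))) = 9*(v*(1/(2*p*(-11 + p)))) = 9*(v/(2*p*(-11 + p))) = 9*v/(2*p*(-11 + p)))
S(E) = -866 + 9/(2*(-11 + E)) (S(E) = 9*E/(2*E*(-11 + E)) - 1*866 = 9/(2*(-11 + E)) - 866 = -866 + 9/(2*(-11 + E)))
-3443055/C + S(-19*(-18 + 6))/1169377 = -3443055/4146805 + ((19061 - (-32908)*(-18 + 6))/(2*(-11 - 19*(-18 + 6))))/1169377 = -3443055*1/4146805 + ((19061 - (-32908)*(-12))/(2*(-11 - 19*(-12))))*(1/1169377) = -688611/829361 + ((19061 - 1732*228)/(2*(-11 + 228)))*(1/1169377) = -688611/829361 + ((½)*(19061 - 394896)/217)*(1/1169377) = -688611/829361 + ((½)*(1/217)*(-375835))*(1/1169377) = -688611/829361 - 375835/434*1/1169377 = -688611/829361 - 375835/507509618 = -349788408452033/420908684294098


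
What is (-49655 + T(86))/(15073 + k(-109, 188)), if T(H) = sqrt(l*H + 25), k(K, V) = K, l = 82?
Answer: -49655/14964 + sqrt(7077)/14964 ≈ -3.3127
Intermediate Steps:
T(H) = sqrt(25 + 82*H) (T(H) = sqrt(82*H + 25) = sqrt(25 + 82*H))
(-49655 + T(86))/(15073 + k(-109, 188)) = (-49655 + sqrt(25 + 82*86))/(15073 - 109) = (-49655 + sqrt(25 + 7052))/14964 = (-49655 + sqrt(7077))*(1/14964) = -49655/14964 + sqrt(7077)/14964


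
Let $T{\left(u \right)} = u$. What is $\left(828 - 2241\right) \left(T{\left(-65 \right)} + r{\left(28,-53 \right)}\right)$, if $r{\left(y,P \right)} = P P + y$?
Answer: $-3916836$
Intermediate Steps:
$r{\left(y,P \right)} = y + P^{2}$ ($r{\left(y,P \right)} = P^{2} + y = y + P^{2}$)
$\left(828 - 2241\right) \left(T{\left(-65 \right)} + r{\left(28,-53 \right)}\right) = \left(828 - 2241\right) \left(-65 + \left(28 + \left(-53\right)^{2}\right)\right) = - 1413 \left(-65 + \left(28 + 2809\right)\right) = - 1413 \left(-65 + 2837\right) = \left(-1413\right) 2772 = -3916836$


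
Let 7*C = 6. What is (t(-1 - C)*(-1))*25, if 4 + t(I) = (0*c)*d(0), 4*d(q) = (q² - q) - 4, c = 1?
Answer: 100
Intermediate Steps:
C = 6/7 (C = (⅐)*6 = 6/7 ≈ 0.85714)
d(q) = -1 - q/4 + q²/4 (d(q) = ((q² - q) - 4)/4 = (-4 + q² - q)/4 = -1 - q/4 + q²/4)
t(I) = -4 (t(I) = -4 + (0*1)*(-1 - ¼*0 + (¼)*0²) = -4 + 0*(-1 + 0 + (¼)*0) = -4 + 0*(-1 + 0 + 0) = -4 + 0*(-1) = -4 + 0 = -4)
(t(-1 - C)*(-1))*25 = -4*(-1)*25 = 4*25 = 100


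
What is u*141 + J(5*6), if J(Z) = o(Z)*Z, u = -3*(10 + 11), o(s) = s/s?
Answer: -8853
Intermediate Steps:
o(s) = 1
u = -63 (u = -3*21 = -63)
J(Z) = Z (J(Z) = 1*Z = Z)
u*141 + J(5*6) = -63*141 + 5*6 = -8883 + 30 = -8853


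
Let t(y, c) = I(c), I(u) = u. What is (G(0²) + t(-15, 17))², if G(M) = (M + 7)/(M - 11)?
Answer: 32400/121 ≈ 267.77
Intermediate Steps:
t(y, c) = c
G(M) = (7 + M)/(-11 + M)
(G(0²) + t(-15, 17))² = ((7 + 0²)/(-11 + 0²) + 17)² = ((7 + 0)/(-11 + 0) + 17)² = (7/(-11) + 17)² = (-1/11*7 + 17)² = (-7/11 + 17)² = (180/11)² = 32400/121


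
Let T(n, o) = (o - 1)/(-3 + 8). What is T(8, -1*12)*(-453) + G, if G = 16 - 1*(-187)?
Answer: 6904/5 ≈ 1380.8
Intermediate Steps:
G = 203 (G = 16 + 187 = 203)
T(n, o) = -1/5 + o/5 (T(n, o) = (-1 + o)/5 = (-1 + o)*(1/5) = -1/5 + o/5)
T(8, -1*12)*(-453) + G = (-1/5 + (-1*12)/5)*(-453) + 203 = (-1/5 + (1/5)*(-12))*(-453) + 203 = (-1/5 - 12/5)*(-453) + 203 = -13/5*(-453) + 203 = 5889/5 + 203 = 6904/5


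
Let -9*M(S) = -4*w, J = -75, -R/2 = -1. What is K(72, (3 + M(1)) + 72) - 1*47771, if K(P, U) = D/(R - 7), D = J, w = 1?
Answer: -47756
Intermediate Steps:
R = 2 (R = -2*(-1) = 2)
D = -75
M(S) = 4/9 (M(S) = -(-4)/9 = -⅑*(-4) = 4/9)
K(P, U) = 15 (K(P, U) = -75/(2 - 7) = -75/(-5) = -⅕*(-75) = 15)
K(72, (3 + M(1)) + 72) - 1*47771 = 15 - 1*47771 = 15 - 47771 = -47756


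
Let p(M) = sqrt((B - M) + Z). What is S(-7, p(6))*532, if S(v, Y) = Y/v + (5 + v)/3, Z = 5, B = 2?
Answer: -1292/3 ≈ -430.67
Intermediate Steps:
p(M) = sqrt(7 - M) (p(M) = sqrt((2 - M) + 5) = sqrt(7 - M))
S(v, Y) = 5/3 + v/3 + Y/v (S(v, Y) = Y/v + (5 + v)*(1/3) = Y/v + (5/3 + v/3) = 5/3 + v/3 + Y/v)
S(-7, p(6))*532 = ((sqrt(7 - 1*6) + (1/3)*(-7)*(5 - 7))/(-7))*532 = -(sqrt(7 - 6) + (1/3)*(-7)*(-2))/7*532 = -(sqrt(1) + 14/3)/7*532 = -(1 + 14/3)/7*532 = -1/7*17/3*532 = -17/21*532 = -1292/3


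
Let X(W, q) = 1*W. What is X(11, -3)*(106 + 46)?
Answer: 1672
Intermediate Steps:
X(W, q) = W
X(11, -3)*(106 + 46) = 11*(106 + 46) = 11*152 = 1672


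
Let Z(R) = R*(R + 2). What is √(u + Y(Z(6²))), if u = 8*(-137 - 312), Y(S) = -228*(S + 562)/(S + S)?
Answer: I*√135102/6 ≈ 61.26*I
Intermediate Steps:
Z(R) = R*(2 + R)
Y(S) = -114*(562 + S)/S (Y(S) = -228*(562 + S)/(2*S) = -114*(562 + S)/S)
u = -3592 (u = 8*(-449) = -3592)
√(u + Y(Z(6²))) = √(-3592 + (-114 - 64068*1/(36*(2 + 6²)))) = √(-3592 + (-114 - 64068*1/(36*(2 + 36)))) = √(-3592 + (-114 - 64068/(36*38))) = √(-3592 + (-114 - 64068/1368)) = √(-3592 + (-114 - 64068*1/1368)) = √(-3592 + (-114 - 281/6)) = √(-3592 - 965/6) = √(-22517/6) = I*√135102/6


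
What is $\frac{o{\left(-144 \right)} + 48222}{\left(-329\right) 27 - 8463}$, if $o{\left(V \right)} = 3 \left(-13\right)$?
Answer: $- \frac{16061}{5782} \approx -2.7778$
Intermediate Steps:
$o{\left(V \right)} = -39$
$\frac{o{\left(-144 \right)} + 48222}{\left(-329\right) 27 - 8463} = \frac{-39 + 48222}{\left(-329\right) 27 - 8463} = \frac{48183}{-8883 - 8463} = \frac{48183}{-17346} = 48183 \left(- \frac{1}{17346}\right) = - \frac{16061}{5782}$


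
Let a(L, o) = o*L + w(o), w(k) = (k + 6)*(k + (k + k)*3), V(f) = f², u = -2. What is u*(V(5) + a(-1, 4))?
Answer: -602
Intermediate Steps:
w(k) = 7*k*(6 + k) (w(k) = (6 + k)*(k + (2*k)*3) = (6 + k)*(k + 6*k) = (6 + k)*(7*k) = 7*k*(6 + k))
a(L, o) = L*o + 7*o*(6 + o) (a(L, o) = o*L + 7*o*(6 + o) = L*o + 7*o*(6 + o))
u*(V(5) + a(-1, 4)) = -2*(5² + 4*(42 - 1 + 7*4)) = -2*(25 + 4*(42 - 1 + 28)) = -2*(25 + 4*69) = -2*(25 + 276) = -2*301 = -602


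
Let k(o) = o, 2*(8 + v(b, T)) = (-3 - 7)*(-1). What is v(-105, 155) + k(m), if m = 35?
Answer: 32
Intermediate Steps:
v(b, T) = -3 (v(b, T) = -8 + ((-3 - 7)*(-1))/2 = -8 + (-10*(-1))/2 = -8 + (½)*10 = -8 + 5 = -3)
v(-105, 155) + k(m) = -3 + 35 = 32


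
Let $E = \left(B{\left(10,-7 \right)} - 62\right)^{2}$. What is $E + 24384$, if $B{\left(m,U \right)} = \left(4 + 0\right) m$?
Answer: $24868$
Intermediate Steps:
$B{\left(m,U \right)} = 4 m$
$E = 484$ ($E = \left(4 \cdot 10 - 62\right)^{2} = \left(40 - 62\right)^{2} = \left(-22\right)^{2} = 484$)
$E + 24384 = 484 + 24384 = 24868$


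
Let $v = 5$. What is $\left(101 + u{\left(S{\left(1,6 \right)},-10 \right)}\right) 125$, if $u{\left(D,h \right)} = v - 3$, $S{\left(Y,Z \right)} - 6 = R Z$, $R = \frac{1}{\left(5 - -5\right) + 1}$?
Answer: $12875$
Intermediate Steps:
$R = \frac{1}{11}$ ($R = \frac{1}{\left(5 + 5\right) + 1} = \frac{1}{10 + 1} = \frac{1}{11} \approx 0.090909$)
$S{\left(Y,Z \right)} = 6 + \frac{Z}{11}$
$u{\left(D,h \right)} = 2$ ($u{\left(D,h \right)} = 5 - 3 = 2$)
$\left(101 + u{\left(S{\left(1,6 \right)},-10 \right)}\right) 125 = \left(101 + 2\right) 125 = 103 \cdot 125 = 12875$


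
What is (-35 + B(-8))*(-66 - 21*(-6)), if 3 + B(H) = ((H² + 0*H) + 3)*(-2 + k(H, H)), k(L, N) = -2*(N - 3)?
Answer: 78120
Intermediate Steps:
k(L, N) = 6 - 2*N (k(L, N) = -2*(-3 + N) = 6 - 2*N)
B(H) = -3 + (3 + H²)*(4 - 2*H) (B(H) = -3 + ((H² + 0*H) + 3)*(-2 + (6 - 2*H)) = -3 + ((H² + 0) + 3)*(4 - 2*H) = -3 + (H² + 3)*(4 - 2*H) = -3 + (3 + H²)*(4 - 2*H))
(-35 + B(-8))*(-66 - 21*(-6)) = (-35 + (9 - 6*(-8) - 2*(-8)³ + 4*(-8)²))*(-66 - 21*(-6)) = (-35 + (9 + 48 - 2*(-512) + 4*64))*(-66 + 126) = (-35 + (9 + 48 + 1024 + 256))*60 = (-35 + 1337)*60 = 1302*60 = 78120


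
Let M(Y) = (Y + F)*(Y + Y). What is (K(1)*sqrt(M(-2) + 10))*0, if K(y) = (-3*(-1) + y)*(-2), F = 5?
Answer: 0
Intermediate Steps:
K(y) = -6 - 2*y (K(y) = (3 + y)*(-2) = -6 - 2*y)
M(Y) = 2*Y*(5 + Y) (M(Y) = (Y + 5)*(Y + Y) = (5 + Y)*(2*Y) = 2*Y*(5 + Y))
(K(1)*sqrt(M(-2) + 10))*0 = ((-6 - 2*1)*sqrt(2*(-2)*(5 - 2) + 10))*0 = ((-6 - 2)*sqrt(2*(-2)*3 + 10))*0 = -8*sqrt(-12 + 10)*0 = -8*I*sqrt(2)*0 = 0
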